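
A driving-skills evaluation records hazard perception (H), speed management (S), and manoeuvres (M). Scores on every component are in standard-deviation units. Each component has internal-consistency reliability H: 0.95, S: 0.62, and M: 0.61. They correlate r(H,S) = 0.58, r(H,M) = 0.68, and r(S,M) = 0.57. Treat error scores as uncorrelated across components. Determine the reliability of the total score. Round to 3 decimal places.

Var(H+S+M) = 3 + 2·[0.58 + 0.68 + 0.57] = 3 + 3.66 = 6.66.
Because errors are independent across components, Cov(Tᵢ,Tⱼ) = Cov(Xᵢ,Xⱼ); the off-diagonal part of the true-score variance is the same as above.
True-score variance = [0.95 + 0.62 + 0.61] + 3.66 = 2.18 + 3.66 = 5.84.
Reliability = 5.84 / 6.66 = 0.877.

0.877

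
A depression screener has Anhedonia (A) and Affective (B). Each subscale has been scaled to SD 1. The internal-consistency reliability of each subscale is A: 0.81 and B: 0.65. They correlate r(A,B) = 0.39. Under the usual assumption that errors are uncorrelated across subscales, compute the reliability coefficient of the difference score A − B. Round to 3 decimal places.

0.557

Var(A−B) = 1 + 1 − 2·0.39 = 2 − 0.78 = 1.22.
Under uncorrelated errors the observed covariances equal the true-score covariances, so only the own-variance terms attenuate.
True-score variance = [0.81 + 0.65] − 0.78 = 1.46 − 0.78 = 0.68.
Reliability = 0.68 / 1.22 = 0.557.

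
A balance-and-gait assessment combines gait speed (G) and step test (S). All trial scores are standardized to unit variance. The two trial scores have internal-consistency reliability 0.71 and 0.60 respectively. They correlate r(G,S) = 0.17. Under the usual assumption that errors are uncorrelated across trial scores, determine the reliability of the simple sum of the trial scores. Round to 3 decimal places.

Var(G+S) = 2 + 2·[0.17] = 2 + 0.34 = 2.34.
Because errors are independent across components, Cov(Tᵢ,Tⱼ) = Cov(Xᵢ,Xⱼ); the off-diagonal part of the true-score variance is the same as above.
True-score variance = [0.71 + 0.60] + 0.34 = 1.31 + 0.34 = 1.65.
Reliability = 1.65 / 2.34 = 0.705.

0.705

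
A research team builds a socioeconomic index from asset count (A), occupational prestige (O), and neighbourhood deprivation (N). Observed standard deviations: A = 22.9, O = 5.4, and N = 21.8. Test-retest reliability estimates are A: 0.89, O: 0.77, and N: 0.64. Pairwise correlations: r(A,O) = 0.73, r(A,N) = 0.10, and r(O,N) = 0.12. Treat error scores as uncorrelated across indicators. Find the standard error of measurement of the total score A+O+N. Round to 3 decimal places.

Var(total) = 1028.81 + 308.64 = 1337.45.
True-score variance = 793.332 + 308.64 = 1101.97, so reliability = 0.8239.
Error variance = 1337.45 − 1101.97 = 235.478; SEM = √235.478 = 15.345.

15.345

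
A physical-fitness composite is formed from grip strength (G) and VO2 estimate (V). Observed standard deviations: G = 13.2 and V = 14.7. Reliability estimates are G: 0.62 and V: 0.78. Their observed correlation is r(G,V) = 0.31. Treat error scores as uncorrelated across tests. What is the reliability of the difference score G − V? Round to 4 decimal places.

Var(G−V) = 13.2² + 14.7² − 2·13.2·14.7·0.31 = 390.33 − 120.305 = 270.025.
With uncorrelated errors the cross-covariances are all true-score covariance, so they carry over unchanged; only the diagonal terms shrink to ρᵢσᵢ².
True-score variance = [13.2²·0.62 + 14.7²·0.78] − 120.305 = 276.579 − 120.305 = 156.274.
Reliability = 156.274 / 270.025 = 0.5787.

0.5787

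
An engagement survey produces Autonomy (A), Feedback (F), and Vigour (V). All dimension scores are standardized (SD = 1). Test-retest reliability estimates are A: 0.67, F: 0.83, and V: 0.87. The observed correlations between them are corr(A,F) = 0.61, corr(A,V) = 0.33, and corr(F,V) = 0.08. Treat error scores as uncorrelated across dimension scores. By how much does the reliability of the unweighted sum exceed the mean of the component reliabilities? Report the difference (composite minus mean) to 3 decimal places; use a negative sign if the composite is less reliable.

Var(sum) = 3 + 2.04 = 5.04; true-score variance = 2.37 + 2.04 = 4.41; composite reliability = 0.8750.
Mean component reliability = 0.7900.
Difference = 0.8750 − 0.7900 = 0.085.

0.085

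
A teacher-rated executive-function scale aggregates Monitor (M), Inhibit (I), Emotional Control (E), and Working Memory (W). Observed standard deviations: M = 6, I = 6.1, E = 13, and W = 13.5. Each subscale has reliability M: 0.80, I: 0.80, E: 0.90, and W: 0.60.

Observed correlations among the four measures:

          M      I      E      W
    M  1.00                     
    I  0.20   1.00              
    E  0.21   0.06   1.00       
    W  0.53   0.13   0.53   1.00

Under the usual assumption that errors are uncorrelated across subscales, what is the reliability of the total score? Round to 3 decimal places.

Var(M+I+E+W) = 6² + 6.1² + 13² + 13.5² + 2·[6·6.1·0.20 + 6·13·0.21 + 6·13.5·0.53 + 6.1·13·0.06 + 6.1·13.5·0.13 + 13·13.5·0.53] = 424.46 + 350.217 = 774.677.
With uncorrelated errors the cross-covariances are all true-score covariance, so they carry over unchanged; only the diagonal terms shrink to ρᵢσᵢ².
True-score variance = [6²·0.80 + 6.1²·0.80 + 13²·0.90 + 13.5²·0.60] + 350.217 = 320.018 + 350.217 = 670.235.
Reliability = 670.235 / 774.677 = 0.865.

0.865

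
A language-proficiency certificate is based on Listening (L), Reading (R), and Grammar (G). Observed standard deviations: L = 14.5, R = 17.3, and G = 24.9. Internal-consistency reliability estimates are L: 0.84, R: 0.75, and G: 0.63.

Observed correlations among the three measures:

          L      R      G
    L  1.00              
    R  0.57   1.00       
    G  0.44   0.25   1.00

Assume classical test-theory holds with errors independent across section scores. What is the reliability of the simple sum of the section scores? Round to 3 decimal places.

Var(L+R+G) = 14.5² + 17.3² + 24.9² + 2·[14.5·17.3·0.57 + 14.5·24.9·0.44 + 17.3·24.9·0.25] = 1129.55 + 819.078 = 1948.63.
Under uncorrelated errors the observed covariances equal the true-score covariances, so only the own-variance terms attenuate.
True-score variance = [14.5²·0.84 + 17.3²·0.75 + 24.9²·0.63] + 819.078 = 791.684 + 819.078 = 1610.76.
Reliability = 1610.76 / 1948.63 = 0.827.

0.827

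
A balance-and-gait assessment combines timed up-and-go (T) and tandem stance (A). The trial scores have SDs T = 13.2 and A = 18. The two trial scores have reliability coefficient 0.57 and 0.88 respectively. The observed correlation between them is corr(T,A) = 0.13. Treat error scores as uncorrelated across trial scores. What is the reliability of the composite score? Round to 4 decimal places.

0.7968

Var(T+A) = 13.2² + 18² + 2·[13.2·18·0.13] = 498.24 + 61.776 = 560.016.
With uncorrelated errors the cross-covariances are all true-score covariance, so they carry over unchanged; only the diagonal terms shrink to ρᵢσᵢ².
True-score variance = [13.2²·0.57 + 18²·0.88] + 61.776 = 384.437 + 61.776 = 446.213.
Reliability = 446.213 / 560.016 = 0.7968.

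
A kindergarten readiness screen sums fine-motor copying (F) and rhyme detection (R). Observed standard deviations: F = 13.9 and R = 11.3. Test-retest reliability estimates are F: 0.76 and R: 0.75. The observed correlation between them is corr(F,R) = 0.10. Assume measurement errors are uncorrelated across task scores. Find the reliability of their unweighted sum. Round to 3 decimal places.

Var(F+R) = 13.9² + 11.3² + 2·[13.9·11.3·0.10] = 320.9 + 31.414 = 352.314.
Under uncorrelated errors the observed covariances equal the true-score covariances, so only the own-variance terms attenuate.
True-score variance = [13.9²·0.76 + 11.3²·0.75] + 31.414 = 242.607 + 31.414 = 274.021.
Reliability = 274.021 / 352.314 = 0.778.

0.778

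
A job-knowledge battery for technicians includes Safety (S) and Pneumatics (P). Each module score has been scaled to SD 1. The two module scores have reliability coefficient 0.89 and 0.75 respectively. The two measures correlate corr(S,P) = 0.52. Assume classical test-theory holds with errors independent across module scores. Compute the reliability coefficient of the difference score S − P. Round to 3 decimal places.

Var(S−P) = 1 + 1 − 2·0.52 = 2 − 1.04 = 0.96.
Under uncorrelated errors the observed covariances equal the true-score covariances, so only the own-variance terms attenuate.
True-score variance = [0.89 + 0.75] − 1.04 = 1.64 − 1.04 = 0.6.
Reliability = 0.6 / 0.96 = 0.625.

0.625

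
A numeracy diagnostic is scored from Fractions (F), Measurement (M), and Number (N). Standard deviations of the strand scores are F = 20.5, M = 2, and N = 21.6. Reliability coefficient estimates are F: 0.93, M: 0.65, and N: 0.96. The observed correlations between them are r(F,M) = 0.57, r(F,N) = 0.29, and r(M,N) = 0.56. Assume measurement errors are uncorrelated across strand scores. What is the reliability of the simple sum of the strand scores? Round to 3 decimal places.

Var(F+M+N) = 20.5² + 2² + 21.6² + 2·[20.5·2·0.57 + 20.5·21.6·0.29 + 2·21.6·0.56] = 890.81 + 351.948 = 1242.76.
Under uncorrelated errors the observed covariances equal the true-score covariances, so only the own-variance terms attenuate.
True-score variance = [20.5²·0.93 + 2²·0.65 + 21.6²·0.96] + 351.948 = 841.33 + 351.948 = 1193.28.
Reliability = 1193.28 / 1242.76 = 0.960.

0.960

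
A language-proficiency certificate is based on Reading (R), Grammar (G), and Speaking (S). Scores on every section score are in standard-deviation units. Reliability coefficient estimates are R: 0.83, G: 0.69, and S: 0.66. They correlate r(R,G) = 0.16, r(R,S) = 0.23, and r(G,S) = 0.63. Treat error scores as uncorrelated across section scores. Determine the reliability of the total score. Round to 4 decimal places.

Var(R+G+S) = 3 + 2·[0.16 + 0.23 + 0.63] = 3 + 2.04 = 5.04.
Under uncorrelated errors the observed covariances equal the true-score covariances, so only the own-variance terms attenuate.
True-score variance = [0.83 + 0.69 + 0.66] + 2.04 = 2.18 + 2.04 = 4.22.
Reliability = 4.22 / 5.04 = 0.8373.

0.8373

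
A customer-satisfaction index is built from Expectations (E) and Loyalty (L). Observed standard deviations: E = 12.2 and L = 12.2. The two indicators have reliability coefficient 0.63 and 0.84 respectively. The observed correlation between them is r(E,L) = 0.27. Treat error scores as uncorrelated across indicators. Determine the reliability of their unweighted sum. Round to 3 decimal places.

0.791

Var(E+L) = 12.2² + 12.2² + 2·[12.2·12.2·0.27] = 297.68 + 80.3736 = 378.054.
With uncorrelated errors the cross-covariances are all true-score covariance, so they carry over unchanged; only the diagonal terms shrink to ρᵢσᵢ².
True-score variance = [12.2²·0.63 + 12.2²·0.84] + 80.3736 = 218.795 + 80.3736 = 299.168.
Reliability = 299.168 / 378.054 = 0.791.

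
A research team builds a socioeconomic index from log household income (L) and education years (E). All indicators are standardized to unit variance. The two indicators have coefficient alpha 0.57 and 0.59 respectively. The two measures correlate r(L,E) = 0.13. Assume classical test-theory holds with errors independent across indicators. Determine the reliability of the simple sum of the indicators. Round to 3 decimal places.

0.628

Var(L+E) = 2 + 2·[0.13] = 2 + 0.26 = 2.26.
With uncorrelated errors the cross-covariances are all true-score covariance, so they carry over unchanged; only the diagonal terms shrink to ρᵢσᵢ².
True-score variance = [0.57 + 0.59] + 0.26 = 1.16 + 0.26 = 1.42.
Reliability = 1.42 / 2.26 = 0.628.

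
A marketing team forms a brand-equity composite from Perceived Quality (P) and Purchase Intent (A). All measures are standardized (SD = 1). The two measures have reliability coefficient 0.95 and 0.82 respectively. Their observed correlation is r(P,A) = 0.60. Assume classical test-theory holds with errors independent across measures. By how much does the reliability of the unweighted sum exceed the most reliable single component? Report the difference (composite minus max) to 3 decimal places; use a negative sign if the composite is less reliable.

Var(sum) = 2 + 1.2 = 3.2; true-score variance = 1.77 + 1.2 = 2.97; composite reliability = 0.9281.
Max component reliability = 0.9500.
Difference = 0.9281 − 0.9500 = -0.022.

-0.022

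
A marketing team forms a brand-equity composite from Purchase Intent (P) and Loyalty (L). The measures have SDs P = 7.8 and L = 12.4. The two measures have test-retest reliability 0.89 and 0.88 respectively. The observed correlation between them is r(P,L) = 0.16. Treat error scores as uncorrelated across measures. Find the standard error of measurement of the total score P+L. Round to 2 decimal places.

Var(total) = 214.6 + 30.9504 = 245.55.
True-score variance = 189.456 + 30.9504 = 220.407, so reliability = 0.8976.
Error variance = 245.55 − 220.407 = 25.1436; SEM = √25.1436 = 5.01.

5.01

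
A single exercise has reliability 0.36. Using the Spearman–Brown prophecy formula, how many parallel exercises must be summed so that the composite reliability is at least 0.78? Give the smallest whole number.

7

k ≥ ρ*(1−ρ₁)/(ρ₁(1−ρ*)) = 0.78·0.64 / (0.36·0.22) = 6.303.
Smallest integer k = 7.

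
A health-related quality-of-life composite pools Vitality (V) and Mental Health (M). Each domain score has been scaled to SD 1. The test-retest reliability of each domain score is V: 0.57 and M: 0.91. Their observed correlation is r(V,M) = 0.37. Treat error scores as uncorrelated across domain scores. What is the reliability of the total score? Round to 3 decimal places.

Var(V+M) = 2 + 2·[0.37] = 2 + 0.74 = 2.74.
Under uncorrelated errors the observed covariances equal the true-score covariances, so only the own-variance terms attenuate.
True-score variance = [0.57 + 0.91] + 0.74 = 1.48 + 0.74 = 2.22.
Reliability = 2.22 / 2.74 = 0.810.

0.810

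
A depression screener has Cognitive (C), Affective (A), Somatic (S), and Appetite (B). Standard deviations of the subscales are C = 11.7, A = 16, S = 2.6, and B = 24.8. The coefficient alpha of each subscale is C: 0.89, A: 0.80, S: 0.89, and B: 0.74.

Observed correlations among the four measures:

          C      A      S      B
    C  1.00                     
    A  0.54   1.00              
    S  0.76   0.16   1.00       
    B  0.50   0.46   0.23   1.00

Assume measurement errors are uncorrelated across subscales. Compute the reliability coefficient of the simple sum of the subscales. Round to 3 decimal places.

0.884

Var(C+A+S+B) = 11.7² + 16² + 2.6² + 24.8² + 2·[11.7·16·0.54 + 11.7·2.6·0.76 + 11.7·24.8·0.50 + 16·2.6·0.16 + 16·24.8·0.46 + 2.6·24.8·0.23] = 1014.69 + 946.603 = 1961.29.
Because errors are independent across components, Cov(Tᵢ,Tⱼ) = Cov(Xᵢ,Xⱼ); the off-diagonal part of the true-score variance is the same as above.
True-score variance = [11.7²·0.89 + 16²·0.80 + 2.6²·0.89 + 24.8²·0.74] + 946.603 = 787.778 + 946.603 = 1734.38.
Reliability = 1734.38 / 1961.29 = 0.884.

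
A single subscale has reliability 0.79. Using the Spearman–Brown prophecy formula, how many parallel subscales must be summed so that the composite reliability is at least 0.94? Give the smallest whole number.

5

k ≥ ρ*(1−ρ₁)/(ρ₁(1−ρ*)) = 0.94·0.21 / (0.79·0.06) = 4.165.
Smallest integer k = 5.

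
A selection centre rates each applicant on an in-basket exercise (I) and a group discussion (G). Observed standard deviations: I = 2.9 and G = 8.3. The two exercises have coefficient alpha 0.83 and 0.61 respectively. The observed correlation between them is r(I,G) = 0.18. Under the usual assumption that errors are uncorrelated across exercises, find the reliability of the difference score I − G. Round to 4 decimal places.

Var(I−G) = 2.9² + 8.3² − 2·2.9·8.3·0.18 = 77.3 − 8.6652 = 68.6348.
With uncorrelated errors the cross-covariances are all true-score covariance, so they carry over unchanged; only the diagonal terms shrink to ρᵢσᵢ².
True-score variance = [2.9²·0.83 + 8.3²·0.61] − 8.6652 = 49.0032 − 8.6652 = 40.338.
Reliability = 40.338 / 68.6348 = 0.5877.

0.5877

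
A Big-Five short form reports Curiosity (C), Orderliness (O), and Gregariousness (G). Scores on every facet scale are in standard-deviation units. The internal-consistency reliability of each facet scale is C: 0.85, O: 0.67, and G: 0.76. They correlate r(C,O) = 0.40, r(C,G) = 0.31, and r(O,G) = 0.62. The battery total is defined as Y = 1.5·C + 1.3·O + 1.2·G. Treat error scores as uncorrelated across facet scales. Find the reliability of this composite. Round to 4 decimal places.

0.8758

Var(Y) = 1.5² + 1.3² + 1.2² + 2·[1.95·0.40 + 1.8·0.31 + 1.56·0.62] = 5.38 + 4.6104 = 9.9904.
With uncorrelated errors the cross-covariances are all true-score covariance, so they carry over unchanged; only the diagonal terms shrink to ρᵢσᵢ².
True-score variance = [1.5²·0.85 + 1.3²·0.67 + 1.2²·0.76] + 4.6104 = 4.1392 + 4.6104 = 8.7496.
Reliability = 8.7496 / 9.9904 = 0.8758.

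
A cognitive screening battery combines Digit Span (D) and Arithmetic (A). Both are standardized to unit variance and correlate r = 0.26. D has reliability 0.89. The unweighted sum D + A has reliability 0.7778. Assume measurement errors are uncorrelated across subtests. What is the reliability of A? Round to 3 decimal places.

Var(D+A) = 2 + 2·0.26 = 2.520.
True-score variance = ρ_D + ρ_A + 2·0.26, so 0.7778 = (0.89 + ρ_A + 0.52) / 2.520.
ρ_A = 0.7778·2.520 − 0.89 − 0.52 = 0.550.

0.550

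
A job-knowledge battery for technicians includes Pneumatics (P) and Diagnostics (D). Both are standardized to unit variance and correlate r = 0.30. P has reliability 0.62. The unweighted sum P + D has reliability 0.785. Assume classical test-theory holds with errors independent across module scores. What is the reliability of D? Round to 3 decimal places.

Var(P+D) = 2 + 2·0.30 = 2.600.
True-score variance = ρ_P + ρ_D + 2·0.30, so 0.785 = (0.62 + ρ_D + 0.60) / 2.600.
ρ_D = 0.785·2.600 − 0.62 − 0.60 = 0.821.

0.821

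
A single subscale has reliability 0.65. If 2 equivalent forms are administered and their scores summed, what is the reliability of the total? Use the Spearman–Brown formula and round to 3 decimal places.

ρ_k = kρ / (1 + (k−1)ρ) = 2·0.65 / (1 + 1·0.65) = 1.300 / 1.650 = 0.788.

0.788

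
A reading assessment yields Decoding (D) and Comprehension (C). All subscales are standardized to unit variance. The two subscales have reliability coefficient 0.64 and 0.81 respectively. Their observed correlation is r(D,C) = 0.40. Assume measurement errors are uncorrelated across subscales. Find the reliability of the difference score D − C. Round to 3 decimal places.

Var(D−C) = 1 + 1 − 2·0.40 = 2 − 0.8 = 1.2.
With uncorrelated errors the cross-covariances are all true-score covariance, so they carry over unchanged; only the diagonal terms shrink to ρᵢσᵢ².
True-score variance = [0.64 + 0.81] − 0.8 = 1.45 − 0.8 = 0.65.
Reliability = 0.65 / 1.2 = 0.542.

0.542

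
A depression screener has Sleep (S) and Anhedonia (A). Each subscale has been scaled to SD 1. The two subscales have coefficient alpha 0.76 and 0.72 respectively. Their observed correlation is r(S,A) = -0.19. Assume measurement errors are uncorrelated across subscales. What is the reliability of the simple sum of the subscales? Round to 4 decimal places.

0.6790

Var(S+A) = 2 + 2·[(-0.19)] = 2 − 0.38 = 1.62.
With uncorrelated errors the cross-covariances are all true-score covariance, so they carry over unchanged; only the diagonal terms shrink to ρᵢσᵢ².
True-score variance = [0.76 + 0.72] − 0.38 = 1.48 − 0.38 = 1.1.
Reliability = 1.1 / 1.62 = 0.6790.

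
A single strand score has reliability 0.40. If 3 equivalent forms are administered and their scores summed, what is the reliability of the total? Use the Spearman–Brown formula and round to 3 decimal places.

ρ_k = kρ / (1 + (k−1)ρ) = 3·0.40 / (1 + 2·0.40) = 1.200 / 1.800 = 0.667.

0.667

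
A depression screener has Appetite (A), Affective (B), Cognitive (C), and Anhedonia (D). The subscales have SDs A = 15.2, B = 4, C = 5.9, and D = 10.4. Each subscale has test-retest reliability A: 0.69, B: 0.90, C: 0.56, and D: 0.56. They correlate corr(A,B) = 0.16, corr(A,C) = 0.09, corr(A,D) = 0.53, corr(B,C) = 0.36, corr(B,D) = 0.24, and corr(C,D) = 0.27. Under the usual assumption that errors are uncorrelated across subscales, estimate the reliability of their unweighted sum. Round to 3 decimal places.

Var(A+B+C+D) = 15.2² + 4² + 5.9² + 10.4² + 2·[15.2·4·0.16 + 15.2·5.9·0.09 + 15.2·10.4·0.53 + 4·5.9·0.36 + 4·10.4·0.24 + 5.9·10.4·0.27] = 390.01 + 273.258 = 663.268.
With uncorrelated errors the cross-covariances are all true-score covariance, so they carry over unchanged; only the diagonal terms shrink to ρᵢσᵢ².
True-score variance = [15.2²·0.69 + 4²·0.90 + 5.9²·0.56 + 10.4²·0.56] + 273.258 = 253.881 + 273.258 = 527.138.
Reliability = 527.138 / 663.268 = 0.795.

0.795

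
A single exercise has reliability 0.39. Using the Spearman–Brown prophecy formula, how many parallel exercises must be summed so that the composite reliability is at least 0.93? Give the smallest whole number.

21

k ≥ ρ*(1−ρ₁)/(ρ₁(1−ρ*)) = 0.93·0.61 / (0.39·0.07) = 20.780.
Smallest integer k = 21.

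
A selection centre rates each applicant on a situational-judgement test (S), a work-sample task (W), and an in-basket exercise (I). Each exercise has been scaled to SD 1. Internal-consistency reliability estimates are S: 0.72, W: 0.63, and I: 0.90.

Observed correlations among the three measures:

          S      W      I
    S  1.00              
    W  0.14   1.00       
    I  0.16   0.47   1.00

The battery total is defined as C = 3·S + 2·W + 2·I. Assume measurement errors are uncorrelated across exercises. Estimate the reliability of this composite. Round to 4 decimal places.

0.8194

Var(C) = 3² + 2² + 2² + 2·[6·0.14 + 6·0.16 + 4·0.47] = 17 + 7.36 = 24.36.
Because errors are independent across components, Cov(Tᵢ,Tⱼ) = Cov(Xᵢ,Xⱼ); the off-diagonal part of the true-score variance is the same as above.
True-score variance = [3²·0.72 + 2²·0.63 + 2²·0.90] + 7.36 = 12.6 + 7.36 = 19.96.
Reliability = 19.96 / 24.36 = 0.8194.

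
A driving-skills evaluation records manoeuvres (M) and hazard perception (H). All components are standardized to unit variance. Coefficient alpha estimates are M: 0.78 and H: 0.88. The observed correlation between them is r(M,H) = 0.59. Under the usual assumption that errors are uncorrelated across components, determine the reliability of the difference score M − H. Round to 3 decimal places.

Var(M−H) = 1 + 1 − 2·0.59 = 2 − 1.18 = 0.82.
Under uncorrelated errors the observed covariances equal the true-score covariances, so only the own-variance terms attenuate.
True-score variance = [0.78 + 0.88] − 1.18 = 1.66 − 1.18 = 0.48.
Reliability = 0.48 / 0.82 = 0.585.

0.585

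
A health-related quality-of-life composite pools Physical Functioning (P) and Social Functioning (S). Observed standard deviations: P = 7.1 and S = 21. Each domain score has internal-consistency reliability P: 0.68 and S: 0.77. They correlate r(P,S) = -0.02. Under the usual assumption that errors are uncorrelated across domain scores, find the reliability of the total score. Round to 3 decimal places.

0.758

Var(P+S) = 7.1² + 21² + 2·[7.1·21·(-0.02)] = 491.41 − 5.964 = 485.446.
Because errors are independent across components, Cov(Tᵢ,Tⱼ) = Cov(Xᵢ,Xⱼ); the off-diagonal part of the true-score variance is the same as above.
True-score variance = [7.1²·0.68 + 21²·0.77] − 5.964 = 373.849 − 5.964 = 367.885.
Reliability = 367.885 / 485.446 = 0.758.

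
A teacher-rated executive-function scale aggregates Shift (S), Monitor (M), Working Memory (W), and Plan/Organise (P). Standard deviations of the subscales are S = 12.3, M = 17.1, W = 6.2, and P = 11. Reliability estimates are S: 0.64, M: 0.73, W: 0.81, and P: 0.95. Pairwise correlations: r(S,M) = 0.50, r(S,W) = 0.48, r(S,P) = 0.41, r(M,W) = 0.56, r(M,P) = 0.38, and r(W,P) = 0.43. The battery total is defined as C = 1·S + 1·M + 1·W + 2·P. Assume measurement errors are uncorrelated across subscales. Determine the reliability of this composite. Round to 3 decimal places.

Var(C) = 12.3² + 17.1² + 6.2² + 2²·11² + 2·[12.3·17.1·0.50 + 12.3·6.2·0.48 + 2·12.3·11·0.41 + 17.1·6.2·0.56 + 2·17.1·11·0.38 + 2·6.2·11·0.43] = 966.14 + 1027.39 = 1993.53.
With uncorrelated errors the cross-covariances are all true-score covariance, so they carry over unchanged; only the diagonal terms shrink to ρᵢσᵢ².
True-score variance = [12.3²·0.64 + 17.1²·0.73 + 6.2²·0.81 + 2²·11²·0.95] + 1027.39 = 801.221 + 1027.39 = 1828.61.
Reliability = 1828.61 / 1993.53 = 0.917.

0.917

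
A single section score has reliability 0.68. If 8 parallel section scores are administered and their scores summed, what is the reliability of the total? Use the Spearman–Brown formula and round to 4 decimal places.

ρ_k = kρ / (1 + (k−1)ρ) = 8·0.68 / (1 + 7·0.68) = 5.440 / 5.760 = 0.9444.

0.9444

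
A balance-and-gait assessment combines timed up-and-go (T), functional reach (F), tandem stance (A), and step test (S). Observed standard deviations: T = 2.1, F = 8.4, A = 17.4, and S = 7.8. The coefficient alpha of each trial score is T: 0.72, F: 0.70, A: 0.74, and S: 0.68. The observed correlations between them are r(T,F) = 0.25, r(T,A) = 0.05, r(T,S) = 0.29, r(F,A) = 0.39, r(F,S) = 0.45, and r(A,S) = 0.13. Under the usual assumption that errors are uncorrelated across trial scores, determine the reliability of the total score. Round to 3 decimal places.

0.820

Var(T+F+A+S) = 2.1² + 8.4² + 17.4² + 7.8² + 2·[2.1·8.4·0.25 + 2.1·17.4·0.05 + 2.1·7.8·0.29 + 8.4·17.4·0.39 + 8.4·7.8·0.45 + 17.4·7.8·0.13] = 438.57 + 230.234 = 668.804.
With uncorrelated errors the cross-covariances are all true-score covariance, so they carry over unchanged; only the diagonal terms shrink to ρᵢσᵢ².
True-score variance = [2.1²·0.72 + 8.4²·0.70 + 17.4²·0.74 + 7.8²·0.68] + 230.234 = 317.981 + 230.234 = 548.215.
Reliability = 548.215 / 668.804 = 0.820.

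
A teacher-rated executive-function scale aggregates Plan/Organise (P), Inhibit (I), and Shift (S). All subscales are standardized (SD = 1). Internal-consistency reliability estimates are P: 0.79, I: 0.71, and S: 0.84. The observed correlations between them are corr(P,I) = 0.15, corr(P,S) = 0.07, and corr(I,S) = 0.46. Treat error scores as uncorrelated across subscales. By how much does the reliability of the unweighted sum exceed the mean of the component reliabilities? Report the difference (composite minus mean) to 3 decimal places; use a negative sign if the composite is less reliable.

Var(sum) = 3 + 1.36 = 4.36; true-score variance = 2.34 + 1.36 = 3.7; composite reliability = 0.8486.
Mean component reliability = 0.7800.
Difference = 0.8486 − 0.7800 = 0.069.

0.069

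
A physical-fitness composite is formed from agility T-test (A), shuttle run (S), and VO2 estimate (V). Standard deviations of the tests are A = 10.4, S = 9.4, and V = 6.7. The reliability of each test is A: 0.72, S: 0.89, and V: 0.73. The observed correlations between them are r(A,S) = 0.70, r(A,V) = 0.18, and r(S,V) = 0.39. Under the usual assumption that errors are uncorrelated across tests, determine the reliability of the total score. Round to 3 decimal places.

Var(A+S+V) = 10.4² + 9.4² + 6.7² + 2·[10.4·9.4·0.70 + 10.4·6.7·0.18 + 9.4·6.7·0.39] = 241.41 + 211.073 = 452.483.
Because errors are independent across components, Cov(Tᵢ,Tⱼ) = Cov(Xᵢ,Xⱼ); the off-diagonal part of the true-score variance is the same as above.
True-score variance = [10.4²·0.72 + 9.4²·0.89 + 6.7²·0.73] + 211.073 = 189.285 + 211.073 = 400.359.
Reliability = 400.359 / 452.483 = 0.885.

0.885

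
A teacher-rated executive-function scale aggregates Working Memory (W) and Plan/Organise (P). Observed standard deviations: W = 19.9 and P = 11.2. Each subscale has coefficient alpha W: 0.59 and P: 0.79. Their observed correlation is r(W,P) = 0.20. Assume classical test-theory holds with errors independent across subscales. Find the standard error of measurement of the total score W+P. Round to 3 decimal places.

13.737

Var(total) = 521.45 + 89.152 = 610.602.
True-score variance = 332.743 + 89.152 = 421.895, so reliability = 0.6910.
Error variance = 610.602 − 421.895 = 188.706; SEM = √188.706 = 13.737.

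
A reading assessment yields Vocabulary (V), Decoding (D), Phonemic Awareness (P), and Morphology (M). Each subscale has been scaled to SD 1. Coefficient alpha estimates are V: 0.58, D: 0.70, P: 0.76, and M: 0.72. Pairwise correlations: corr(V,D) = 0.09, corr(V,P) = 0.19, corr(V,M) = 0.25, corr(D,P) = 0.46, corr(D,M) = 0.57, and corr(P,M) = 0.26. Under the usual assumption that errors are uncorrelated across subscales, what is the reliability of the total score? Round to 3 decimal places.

0.838

Var(V+D+P+M) = 4 + 2·[0.09 + 0.19 + 0.25 + 0.46 + 0.57 + 0.26] = 4 + 3.64 = 7.64.
With uncorrelated errors the cross-covariances are all true-score covariance, so they carry over unchanged; only the diagonal terms shrink to ρᵢσᵢ².
True-score variance = [0.58 + 0.70 + 0.76 + 0.72] + 3.64 = 2.76 + 3.64 = 6.4.
Reliability = 6.4 / 7.64 = 0.838.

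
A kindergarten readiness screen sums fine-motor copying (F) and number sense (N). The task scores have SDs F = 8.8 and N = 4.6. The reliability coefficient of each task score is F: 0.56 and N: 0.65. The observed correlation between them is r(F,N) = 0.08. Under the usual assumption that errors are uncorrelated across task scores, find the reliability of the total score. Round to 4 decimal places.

0.6052

Var(F+N) = 8.8² + 4.6² + 2·[8.8·4.6·0.08] = 98.6 + 6.4768 = 105.077.
Because errors are independent across components, Cov(Tᵢ,Tⱼ) = Cov(Xᵢ,Xⱼ); the off-diagonal part of the true-score variance is the same as above.
True-score variance = [8.8²·0.56 + 4.6²·0.65] + 6.4768 = 57.1204 + 6.4768 = 63.5972.
Reliability = 63.5972 / 105.077 = 0.6052.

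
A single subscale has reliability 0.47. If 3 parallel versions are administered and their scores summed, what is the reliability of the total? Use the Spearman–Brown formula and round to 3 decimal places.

0.727

ρ_k = kρ / (1 + (k−1)ρ) = 3·0.47 / (1 + 2·0.47) = 1.410 / 1.940 = 0.727.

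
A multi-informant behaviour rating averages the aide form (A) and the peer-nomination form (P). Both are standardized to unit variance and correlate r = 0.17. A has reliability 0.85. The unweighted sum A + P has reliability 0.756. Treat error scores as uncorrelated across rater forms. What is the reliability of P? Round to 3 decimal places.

Var(A+P) = 2 + 2·0.17 = 2.340.
True-score variance = ρ_A + ρ_P + 2·0.17, so 0.756 = (0.85 + ρ_P + 0.34) / 2.340.
ρ_P = 0.756·2.340 − 0.85 − 0.34 = 0.579.

0.579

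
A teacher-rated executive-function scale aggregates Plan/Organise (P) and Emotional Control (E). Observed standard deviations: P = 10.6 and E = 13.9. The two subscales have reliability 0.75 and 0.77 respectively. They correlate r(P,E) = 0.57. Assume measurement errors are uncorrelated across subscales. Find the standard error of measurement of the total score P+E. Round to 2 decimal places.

8.52

Var(total) = 305.57 + 167.968 = 473.538.
True-score variance = 233.042 + 167.968 = 401.009, so reliability = 0.8468.
Error variance = 473.538 − 401.009 = 72.5283; SEM = √72.5283 = 8.52.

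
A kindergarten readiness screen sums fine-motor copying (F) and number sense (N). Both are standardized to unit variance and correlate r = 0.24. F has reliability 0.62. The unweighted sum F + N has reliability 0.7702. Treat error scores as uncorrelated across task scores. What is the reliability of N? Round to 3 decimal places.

0.810

Var(F+N) = 2 + 2·0.24 = 2.480.
True-score variance = ρ_F + ρ_N + 2·0.24, so 0.7702 = (0.62 + ρ_N + 0.48) / 2.480.
ρ_N = 0.7702·2.480 − 0.62 − 0.48 = 0.810.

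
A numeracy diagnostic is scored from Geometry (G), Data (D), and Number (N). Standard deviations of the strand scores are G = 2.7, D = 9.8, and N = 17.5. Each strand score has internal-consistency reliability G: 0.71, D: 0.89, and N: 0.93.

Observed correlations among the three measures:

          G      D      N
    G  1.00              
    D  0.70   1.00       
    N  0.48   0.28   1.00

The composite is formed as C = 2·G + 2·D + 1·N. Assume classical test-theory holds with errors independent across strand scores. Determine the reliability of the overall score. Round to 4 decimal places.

0.9373

Var(C) = 2²·2.7² + 2²·9.8² + 17.5² + 2·[4·2.7·9.8·0.70 + 2·2.7·17.5·0.48 + 2·9.8·17.5·0.28] = 719.57 + 430.976 = 1150.55.
Because errors are independent across components, Cov(Tᵢ,Tⱼ) = Cov(Xᵢ,Xⱼ); the off-diagonal part of the true-score variance is the same as above.
True-score variance = [2²·2.7²·0.71 + 2²·9.8²·0.89 + 17.5²·0.93] + 430.976 = 647.419 + 430.976 = 1078.39.
Reliability = 1078.39 / 1150.55 = 0.9373.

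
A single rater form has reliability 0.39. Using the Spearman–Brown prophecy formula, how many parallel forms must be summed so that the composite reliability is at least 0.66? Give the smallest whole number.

4

k ≥ ρ*(1−ρ₁)/(ρ₁(1−ρ*)) = 0.66·0.61 / (0.39·0.34) = 3.036.
Smallest integer k = 4.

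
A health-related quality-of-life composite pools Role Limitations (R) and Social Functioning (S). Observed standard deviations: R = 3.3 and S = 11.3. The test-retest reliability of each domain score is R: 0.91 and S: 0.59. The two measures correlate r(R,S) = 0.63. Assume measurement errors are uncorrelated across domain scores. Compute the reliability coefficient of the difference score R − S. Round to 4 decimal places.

0.4177

Var(R−S) = 3.3² + 11.3² − 2·3.3·11.3·0.63 = 138.58 − 46.9854 = 91.5946.
Because errors are independent across components, Cov(Tᵢ,Tⱼ) = Cov(Xᵢ,Xⱼ); the off-diagonal part of the true-score variance is the same as above.
True-score variance = [3.3²·0.91 + 11.3²·0.59] − 46.9854 = 85.247 − 46.9854 = 38.2616.
Reliability = 38.2616 / 91.5946 = 0.4177.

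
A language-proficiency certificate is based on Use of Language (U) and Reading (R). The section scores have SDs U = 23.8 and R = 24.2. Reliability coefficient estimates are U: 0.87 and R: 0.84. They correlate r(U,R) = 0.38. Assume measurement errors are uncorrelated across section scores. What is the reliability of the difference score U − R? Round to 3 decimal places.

Var(U−R) = 23.8² + 24.2² − 2·23.8·24.2·0.38 = 1152.08 − 437.73 = 714.35.
Under uncorrelated errors the observed covariances equal the true-score covariances, so only the own-variance terms attenuate.
True-score variance = [23.8²·0.87 + 24.2²·0.84] − 437.73 = 984.74 − 437.73 = 547.011.
Reliability = 547.011 / 714.35 = 0.766.

0.766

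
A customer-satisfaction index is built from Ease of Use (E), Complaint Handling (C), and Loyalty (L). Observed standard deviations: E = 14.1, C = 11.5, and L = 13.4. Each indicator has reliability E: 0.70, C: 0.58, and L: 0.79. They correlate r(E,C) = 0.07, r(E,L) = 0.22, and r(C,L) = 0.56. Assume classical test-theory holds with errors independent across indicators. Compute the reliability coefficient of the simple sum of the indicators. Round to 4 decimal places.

0.8062

Var(E+C+L) = 14.1² + 11.5² + 13.4² + 2·[14.1·11.5·0.07 + 14.1·13.4·0.22 + 11.5·13.4·0.56] = 510.62 + 278.427 = 789.047.
With uncorrelated errors the cross-covariances are all true-score covariance, so they carry over unchanged; only the diagonal terms shrink to ρᵢσᵢ².
True-score variance = [14.1²·0.70 + 11.5²·0.58 + 13.4²·0.79] + 278.427 = 357.724 + 278.427 = 636.151.
Reliability = 636.151 / 789.047 = 0.8062.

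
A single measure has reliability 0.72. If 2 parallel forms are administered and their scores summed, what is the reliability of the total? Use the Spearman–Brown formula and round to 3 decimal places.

0.837

ρ_k = kρ / (1 + (k−1)ρ) = 2·0.72 / (1 + 1·0.72) = 1.440 / 1.720 = 0.837.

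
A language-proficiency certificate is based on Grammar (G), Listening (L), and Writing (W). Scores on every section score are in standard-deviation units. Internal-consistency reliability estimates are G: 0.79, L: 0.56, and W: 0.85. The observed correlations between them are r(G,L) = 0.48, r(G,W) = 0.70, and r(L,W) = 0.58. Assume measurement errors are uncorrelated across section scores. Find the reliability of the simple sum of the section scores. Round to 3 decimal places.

0.877

Var(G+L+W) = 3 + 2·[0.48 + 0.70 + 0.58] = 3 + 3.52 = 6.52.
Because errors are independent across components, Cov(Tᵢ,Tⱼ) = Cov(Xᵢ,Xⱼ); the off-diagonal part of the true-score variance is the same as above.
True-score variance = [0.79 + 0.56 + 0.85] + 3.52 = 2.2 + 3.52 = 5.72.
Reliability = 5.72 / 6.52 = 0.877.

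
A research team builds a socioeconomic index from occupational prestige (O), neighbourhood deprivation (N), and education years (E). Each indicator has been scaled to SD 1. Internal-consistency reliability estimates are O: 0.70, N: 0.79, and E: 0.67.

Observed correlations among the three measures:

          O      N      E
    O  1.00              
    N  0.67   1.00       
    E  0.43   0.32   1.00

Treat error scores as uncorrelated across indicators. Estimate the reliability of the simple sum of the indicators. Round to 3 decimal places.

Var(O+N+E) = 3 + 2·[0.67 + 0.43 + 0.32] = 3 + 2.84 = 5.84.
With uncorrelated errors the cross-covariances are all true-score covariance, so they carry over unchanged; only the diagonal terms shrink to ρᵢσᵢ².
True-score variance = [0.70 + 0.79 + 0.67] + 2.84 = 2.16 + 2.84 = 5.
Reliability = 5 / 5.84 = 0.856.

0.856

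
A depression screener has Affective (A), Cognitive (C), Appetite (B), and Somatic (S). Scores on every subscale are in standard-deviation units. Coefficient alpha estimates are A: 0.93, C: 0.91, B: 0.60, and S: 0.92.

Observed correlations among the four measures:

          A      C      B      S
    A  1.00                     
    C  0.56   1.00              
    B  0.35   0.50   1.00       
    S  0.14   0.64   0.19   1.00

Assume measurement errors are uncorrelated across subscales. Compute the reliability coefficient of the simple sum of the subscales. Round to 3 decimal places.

Var(A+C+B+S) = 4 + 2·[0.56 + 0.35 + 0.14 + 0.50 + 0.64 + 0.19] = 4 + 4.76 = 8.76.
Because errors are independent across components, Cov(Tᵢ,Tⱼ) = Cov(Xᵢ,Xⱼ); the off-diagonal part of the true-score variance is the same as above.
True-score variance = [0.93 + 0.91 + 0.60 + 0.92] + 4.76 = 3.36 + 4.76 = 8.12.
Reliability = 8.12 / 8.76 = 0.927.

0.927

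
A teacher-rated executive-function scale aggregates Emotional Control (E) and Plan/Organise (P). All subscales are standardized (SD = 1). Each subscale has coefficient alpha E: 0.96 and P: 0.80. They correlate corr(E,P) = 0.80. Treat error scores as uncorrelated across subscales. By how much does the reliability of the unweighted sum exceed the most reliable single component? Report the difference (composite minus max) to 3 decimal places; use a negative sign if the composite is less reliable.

-0.027

Var(sum) = 2 + 1.6 = 3.6; true-score variance = 1.76 + 1.6 = 3.36; composite reliability = 0.9333.
Max component reliability = 0.9600.
Difference = 0.9333 − 0.9600 = -0.027.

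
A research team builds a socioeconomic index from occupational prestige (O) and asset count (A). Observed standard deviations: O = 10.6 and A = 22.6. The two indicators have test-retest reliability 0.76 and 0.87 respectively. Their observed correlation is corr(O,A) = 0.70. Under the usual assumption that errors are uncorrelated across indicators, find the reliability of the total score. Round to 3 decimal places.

0.903

Var(O+A) = 10.6² + 22.6² + 2·[10.6·22.6·0.70] = 623.12 + 335.384 = 958.504.
With uncorrelated errors the cross-covariances are all true-score covariance, so they carry over unchanged; only the diagonal terms shrink to ρᵢσᵢ².
True-score variance = [10.6²·0.76 + 22.6²·0.87] + 335.384 = 529.755 + 335.384 = 865.139.
Reliability = 865.139 / 958.504 = 0.903.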